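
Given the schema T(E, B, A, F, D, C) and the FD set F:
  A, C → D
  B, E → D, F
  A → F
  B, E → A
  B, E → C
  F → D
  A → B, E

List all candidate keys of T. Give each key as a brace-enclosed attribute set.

{A}, {B, E}

{A} is a candidate key since {A}⁺ = {A, B, C, D, E, F} covers every attribute.
{B, E} is a candidate key since {B, E}⁺ = {A, B, C, D, E, F} covers every attribute.
No proper subset of any of these is a key, and no other minimal superkey exists.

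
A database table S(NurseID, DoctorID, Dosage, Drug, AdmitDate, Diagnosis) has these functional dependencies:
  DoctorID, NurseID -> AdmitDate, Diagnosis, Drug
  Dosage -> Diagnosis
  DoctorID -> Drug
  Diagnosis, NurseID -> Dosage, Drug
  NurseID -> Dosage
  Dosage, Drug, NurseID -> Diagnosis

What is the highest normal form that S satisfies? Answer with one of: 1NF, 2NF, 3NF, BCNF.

Candidate key: {DoctorID, NurseID}. Prime attributes: {DoctorID, NurseID}.
Dosage -> Diagnosis breaks BCNF: {Dosage}⁺ = {Diagnosis, Dosage}, so {Dosage} is not a superkey.
Dosage -> Diagnosis has non-prime {Diagnosis} on the right and a non-superkey on the left, so 3NF fails.
Since {DoctorID} ⊂ {DoctorID, NurseID} and {DoctorID}⁺ ⊇ {Drug} with {Drug} non-prime, there is a partial dependency; 2NF fails.

1NF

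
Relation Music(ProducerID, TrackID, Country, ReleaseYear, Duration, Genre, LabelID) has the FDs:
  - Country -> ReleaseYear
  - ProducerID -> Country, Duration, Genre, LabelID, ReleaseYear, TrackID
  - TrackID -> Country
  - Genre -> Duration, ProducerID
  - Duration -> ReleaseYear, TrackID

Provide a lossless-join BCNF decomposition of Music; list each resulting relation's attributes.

Candidate keys of the original relation: {Genre}, {ProducerID}.
Within {Country, Duration, Genre, LabelID, ProducerID, ReleaseYear, TrackID}: {Country}⁺ ∩ {Country, Duration, Genre, LabelID, ProducerID, ReleaseYear, TrackID} = {Country, ReleaseYear}, not the whole set, so Country -> ReleaseYear violates BCNF; decompose into {Country, ReleaseYear} and {Country, Duration, Genre, LabelID, ProducerID, TrackID}.
{Country, ReleaseYear} has no BCNF violation.
Within {Country, Duration, Genre, LabelID, ProducerID, TrackID}: {TrackID}⁺ ∩ {Country, Duration, Genre, LabelID, ProducerID, TrackID} = {Country, TrackID}, not the whole set, so TrackID -> Country violates BCNF; decompose into {Country, TrackID} and {Duration, Genre, LabelID, ProducerID, TrackID}.
{Country, TrackID} has no BCNF violation.
Within {Duration, Genre, LabelID, ProducerID, TrackID}: {Duration}⁺ ∩ {Duration, Genre, LabelID, ProducerID, TrackID} = {Duration, TrackID}, not the whole set, so Duration -> TrackID violates BCNF; decompose into {Duration, TrackID} and {Duration, Genre, LabelID, ProducerID}.
{Duration, TrackID} has no BCNF violation.
{Duration, Genre, LabelID, ProducerID} has no BCNF violation.

{Country, ReleaseYear}; {Country, TrackID}; {Duration, Genre, LabelID, ProducerID}; {Duration, TrackID}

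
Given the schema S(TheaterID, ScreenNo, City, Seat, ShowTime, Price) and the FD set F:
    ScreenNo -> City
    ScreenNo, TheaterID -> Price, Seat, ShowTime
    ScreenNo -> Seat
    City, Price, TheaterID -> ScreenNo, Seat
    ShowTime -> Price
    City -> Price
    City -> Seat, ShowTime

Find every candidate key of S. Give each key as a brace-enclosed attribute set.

No FD produces {TheaterID}, so it must be in every candidate key.
Closure of {City, TheaterID} is {City, Price, ScreenNo, Seat, ShowTime, TheaterID}, the whole schema; {City, TheaterID} is a candidate key.
Closure of {ScreenNo, TheaterID} is {City, Price, ScreenNo, Seat, ShowTime, TheaterID}, the whole schema; {ScreenNo, TheaterID} is a candidate key.
No proper subset of any of these is a key, and no other minimal superkey exists.

{City, TheaterID}, {ScreenNo, TheaterID}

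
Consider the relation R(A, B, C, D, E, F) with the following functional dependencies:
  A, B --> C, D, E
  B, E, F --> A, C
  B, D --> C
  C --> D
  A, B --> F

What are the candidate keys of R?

{A, B}, {B, E, F}

Attributes never on any right-hand side: {B} — every candidate key must contain it.
{A, B}⁺ = {A, B, C, D, E, F}, which is every attribute, so {A, B} is a candidate key.
{B, E, F}⁺ = {A, B, C, D, E, F}, which is every attribute, so {B, E, F} is a candidate key.
Any other superkey properly contains one of these, so there are no further candidate keys.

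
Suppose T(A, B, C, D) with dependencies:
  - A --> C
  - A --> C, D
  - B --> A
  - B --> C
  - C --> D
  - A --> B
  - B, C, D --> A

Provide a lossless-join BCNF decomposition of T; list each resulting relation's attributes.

{A, B, C}; {C, D}

Candidate keys of the original relation: {A}, {B}.
{A, B, C, D}: {C} determines {C, D} here but is not a superkey — split on C --> D, giving {C, D} and {A, B, C}.
{C, D}: every determinant is a superkey — BCNF.
{A, B, C}: every determinant is a superkey — BCNF.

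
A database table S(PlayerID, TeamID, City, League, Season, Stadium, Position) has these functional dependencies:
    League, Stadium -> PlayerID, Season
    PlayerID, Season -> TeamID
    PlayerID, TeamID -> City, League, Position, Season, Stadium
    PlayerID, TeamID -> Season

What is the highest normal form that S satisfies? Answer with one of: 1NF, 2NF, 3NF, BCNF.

Candidate keys: {League, Stadium}, {PlayerID, Season}, {PlayerID, TeamID}. Prime attributes: {League, PlayerID, Season, Stadium, TeamID}.
Every FD has a superkey on the left, so the relation is in BCNF.

BCNF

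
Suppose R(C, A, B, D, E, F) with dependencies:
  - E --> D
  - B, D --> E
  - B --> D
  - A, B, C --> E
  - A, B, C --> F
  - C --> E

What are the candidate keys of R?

No FD produces {A, B, C}, so they must be in every candidate key.
{A, B, C} is a candidate key since {A, B, C}⁺ = {A, B, C, D, E, F} covers every attribute.
No smaller or unrelated set reaches every attribute, so there are no other keys.

{A, B, C}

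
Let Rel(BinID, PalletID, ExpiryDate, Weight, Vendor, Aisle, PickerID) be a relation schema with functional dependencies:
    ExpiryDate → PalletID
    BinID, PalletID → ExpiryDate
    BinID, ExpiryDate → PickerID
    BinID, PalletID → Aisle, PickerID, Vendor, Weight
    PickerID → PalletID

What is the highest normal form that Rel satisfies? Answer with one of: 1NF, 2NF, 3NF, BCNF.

Candidate keys: {BinID, ExpiryDate}, {BinID, PalletID}, {BinID, PickerID}. Prime attributes: {BinID, ExpiryDate, PalletID, PickerID}.
ExpiryDate → PalletID breaks BCNF: {ExpiryDate}⁺ = {ExpiryDate, PalletID}, so {ExpiryDate} is not a superkey.
But every attribute on its right side ({PalletID}) is prime, and the same holds for every other non-superkey FD, so 3NF still holds.

3NF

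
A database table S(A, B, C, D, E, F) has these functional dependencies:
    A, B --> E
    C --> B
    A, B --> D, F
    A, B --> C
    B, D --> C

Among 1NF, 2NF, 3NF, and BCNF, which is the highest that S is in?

Candidate keys: {A, B}, {A, C}. Prime attributes: {A, B, C}.
C --> B: {C}⁺ = {B, C}, which is not all of the attributes, so the left side is not a superkey — BCNF is violated.
Its right-hand attributes {B} are all prime, as are those of every other non-superkey FD — the relation is in 3NF.

3NF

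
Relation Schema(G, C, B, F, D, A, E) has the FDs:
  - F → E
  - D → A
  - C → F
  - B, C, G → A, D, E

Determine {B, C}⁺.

Start with {B, C}.
C → F applies; add {F} → now {B, C, F}.
F → E applies; add {E} → now {B, C, E, F}.
No further FD applies.

{B, C, E, F}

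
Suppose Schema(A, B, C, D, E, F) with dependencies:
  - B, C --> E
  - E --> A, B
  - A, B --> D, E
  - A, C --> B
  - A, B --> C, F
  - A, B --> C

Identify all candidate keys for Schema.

{E}⁺ = {A, B, C, D, E, F} — all of the relation — so {E} is a candidate key.
{A, B}⁺ = {A, B, C, D, E, F} — all of the relation — so {A, B} is a candidate key.
{A, C}⁺ = {A, B, C, D, E, F} — all of the relation — so {A, C} is a candidate key.
{B, C}⁺ = {A, B, C, D, E, F} — all of the relation — so {B, C} is a candidate key.
Any other superkey properly contains one of these, so there are no further candidate keys.

{A, B}, {A, C}, {B, C}, {E}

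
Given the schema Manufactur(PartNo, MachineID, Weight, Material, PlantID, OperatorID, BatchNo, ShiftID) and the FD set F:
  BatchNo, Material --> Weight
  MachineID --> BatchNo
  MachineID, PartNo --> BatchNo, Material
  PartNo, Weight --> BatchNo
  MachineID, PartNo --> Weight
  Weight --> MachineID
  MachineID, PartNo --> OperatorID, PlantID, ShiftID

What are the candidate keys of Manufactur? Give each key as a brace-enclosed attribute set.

{PartNo} never appears on the right of any FD, so every key must include it.
{MachineID, PartNo} is a candidate key since {MachineID, PartNo}⁺ = {BatchNo, MachineID, Material, OperatorID, PartNo, PlantID, ShiftID, Weight} covers every attribute.
{PartNo, Weight} is a candidate key since {PartNo, Weight}⁺ = {BatchNo, MachineID, Material, OperatorID, PartNo, PlantID, ShiftID, Weight} covers every attribute.
{BatchNo, Material, PartNo} is a candidate key since {BatchNo, Material, PartNo}⁺ = {BatchNo, MachineID, Material, OperatorID, PartNo, PlantID, ShiftID, Weight} covers every attribute.
No proper subset of any of these is a key, and no other minimal superkey exists.

{BatchNo, Material, PartNo}, {MachineID, PartNo}, {PartNo, Weight}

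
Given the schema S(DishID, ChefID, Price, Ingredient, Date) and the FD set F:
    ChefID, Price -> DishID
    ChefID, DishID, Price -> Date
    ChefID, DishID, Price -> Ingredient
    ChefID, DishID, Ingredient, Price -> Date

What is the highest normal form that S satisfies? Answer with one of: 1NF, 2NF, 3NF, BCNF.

Candidate key: {ChefID, Price}. Prime attributes: {ChefID, Price}.
The left-hand side of every FD is a superkey, so BCNF is satisfied.

BCNF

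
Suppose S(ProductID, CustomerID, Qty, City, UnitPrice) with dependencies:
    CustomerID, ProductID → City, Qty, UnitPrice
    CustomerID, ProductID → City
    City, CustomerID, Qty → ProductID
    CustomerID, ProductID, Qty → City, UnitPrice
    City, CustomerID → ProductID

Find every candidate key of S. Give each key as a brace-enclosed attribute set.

{CustomerID} never appears on the right of any FD, so every key must include it.
{City, CustomerID}⁺ = {City, CustomerID, ProductID, Qty, UnitPrice} — all of the relation — so {City, CustomerID} is a candidate key.
{CustomerID, ProductID}⁺ = {City, CustomerID, ProductID, Qty, UnitPrice} — all of the relation — so {CustomerID, ProductID} is a candidate key.
These are minimal and exhaustive — every other superkey contains one of them.

{City, CustomerID}, {CustomerID, ProductID}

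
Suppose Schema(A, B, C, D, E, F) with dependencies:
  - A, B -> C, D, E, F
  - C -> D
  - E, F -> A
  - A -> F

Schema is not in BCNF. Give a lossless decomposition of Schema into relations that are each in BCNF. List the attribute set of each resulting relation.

Candidate keys of the original relation: {A, B}, {B, E, F}.
In {A, B, C, D, E, F}, {C} is not a superkey ({C}⁺ restricted to this set is {C, D}), so split on C -> D into {C, D} and {A, B, C, E, F}.
{C, D}: every determinant is a superkey — BCNF.
In {A, B, C, E, F}, {E, F} is not a superkey ({E, F}⁺ restricted to this set is {A, E, F}), so split on E, F -> A into {A, E, F} and {B, C, E, F}.
In {A, E, F}, {A} is not a superkey ({A}⁺ restricted to this set is {A, F}), so split on A -> F into {A, F} and {A, E}.
{A, F}: every determinant is a superkey — BCNF.
{A, E}: every determinant is a superkey — BCNF.
{B, C, E, F}: every determinant is a superkey — BCNF.

{A, E}; {A, F}; {B, C, E, F}; {C, D}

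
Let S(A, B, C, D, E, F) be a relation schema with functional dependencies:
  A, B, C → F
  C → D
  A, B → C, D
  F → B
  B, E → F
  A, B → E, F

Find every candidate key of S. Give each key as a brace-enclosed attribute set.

{A, B}, {A, F}

{A} never appears on the right of any FD, so every key must include it.
{A, B}⁺ = {A, B, C, D, E, F}, which is every attribute, so {A, B} is a candidate key.
{A, F}⁺ = {A, B, C, D, E, F}, which is every attribute, so {A, F} is a candidate key.
These are minimal and exhaustive — every other superkey contains one of them.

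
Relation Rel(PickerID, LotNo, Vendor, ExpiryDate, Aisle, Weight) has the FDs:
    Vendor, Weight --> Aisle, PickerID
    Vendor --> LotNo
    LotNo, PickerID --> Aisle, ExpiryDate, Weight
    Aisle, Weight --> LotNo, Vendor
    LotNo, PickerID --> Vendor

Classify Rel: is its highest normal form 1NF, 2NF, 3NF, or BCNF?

Candidate keys: {Aisle, Weight}, {LotNo, PickerID}, {PickerID, Vendor}, {Vendor, Weight}. Prime attributes: {Aisle, LotNo, PickerID, Vendor, Weight}.
For Vendor --> LotNo we have {Vendor}⁺ = {LotNo, Vendor}; {Vendor} is not a superkey, so BCNF fails.
But every attribute on its right side ({LotNo}) is prime, and the same holds for every other non-superkey FD, so 3NF still holds.

3NF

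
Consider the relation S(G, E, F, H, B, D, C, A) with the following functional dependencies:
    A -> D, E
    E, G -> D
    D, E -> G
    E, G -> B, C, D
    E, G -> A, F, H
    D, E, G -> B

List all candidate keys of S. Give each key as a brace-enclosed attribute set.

{A}, {D, E}, {E, G}

{A}⁺ = {A, B, C, D, E, F, G, H}, which is every attribute, so {A} is a candidate key.
{D, E}⁺ = {A, B, C, D, E, F, G, H}, which is every attribute, so {D, E} is a candidate key.
{E, G}⁺ = {A, B, C, D, E, F, G, H}, which is every attribute, so {E, G} is a candidate key.
These are minimal and exhaustive — every other superkey contains one of them.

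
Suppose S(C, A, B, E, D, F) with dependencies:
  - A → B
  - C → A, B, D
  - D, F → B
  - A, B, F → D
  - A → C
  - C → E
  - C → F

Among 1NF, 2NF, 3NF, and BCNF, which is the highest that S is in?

Candidate keys: {A}, {C}. Prime attributes: {A, C}.
D, F → B breaks BCNF: {D, F}⁺ = {B, D, F}, so {D, F} is not a superkey.
D, F → B has non-prime {B} on the right and a non-superkey on the left, so 3NF fails.
All keys have size 1, which rules out partial dependencies — 2NF is satisfied.

2NF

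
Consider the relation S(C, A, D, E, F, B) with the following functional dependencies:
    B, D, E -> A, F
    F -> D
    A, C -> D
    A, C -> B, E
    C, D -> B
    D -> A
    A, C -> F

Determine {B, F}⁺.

Start with {B, F}.
F -> D applies; add {D} → now {B, D, F}.
D -> A applies; add {A} → now {A, B, D, F}.
No further FD applies.

{A, B, D, F}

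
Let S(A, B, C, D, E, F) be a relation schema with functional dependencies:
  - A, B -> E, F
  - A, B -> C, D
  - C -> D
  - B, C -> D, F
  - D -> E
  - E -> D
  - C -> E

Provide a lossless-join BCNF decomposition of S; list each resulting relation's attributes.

Candidate key of the original relation: {A, B}.
{A, B, C, D, E, F}: {C} determines {C, D, E} here but is not a superkey — split on C -> D, E, giving {C, D, E} and {A, B, C, F}.
{C, D, E}: {D} determines {D, E} here but is not a superkey — split on D -> E, giving {D, E} and {C, D}.
{D, E} is in BCNF.
{C, D} is in BCNF.
{A, B, C, F}: {B, C} determines {B, C, F} here but is not a superkey — split on B, C -> F, giving {B, C, F} and {A, B, C}.
{B, C, F} is in BCNF.
{A, B, C} is in BCNF.

{A, B, C}; {B, C, F}; {C, D}; {D, E}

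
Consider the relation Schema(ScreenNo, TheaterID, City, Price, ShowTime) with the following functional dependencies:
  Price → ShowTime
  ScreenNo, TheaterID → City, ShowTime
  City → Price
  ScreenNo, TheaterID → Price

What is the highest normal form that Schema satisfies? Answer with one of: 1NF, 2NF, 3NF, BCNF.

2NF

Candidate key: {ScreenNo, TheaterID}. Prime attributes: {ScreenNo, TheaterID}.
Price → ShowTime: {Price}⁺ = {Price, ShowTime}, which is not all of the attributes, so the left side is not a superkey — BCNF is violated.
Price → ShowTime determines the non-prime attribute {ShowTime} from a non-superkey — 3NF is violated.
No proper subset of a key has a non-prime attribute in its closure, so there is no partial dependency; 2NF holds.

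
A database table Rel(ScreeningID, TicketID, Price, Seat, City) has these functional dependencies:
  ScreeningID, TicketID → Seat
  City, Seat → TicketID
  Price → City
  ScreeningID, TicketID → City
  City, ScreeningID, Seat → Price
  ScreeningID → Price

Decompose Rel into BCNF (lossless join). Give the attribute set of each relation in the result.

{City, Price}; {City, Seat, TicketID}; {Price, ScreeningID}; {ScreeningID, Seat}

Candidate keys of the original relation: {ScreeningID, Seat}, {ScreeningID, TicketID}.
{City, Price, ScreeningID, Seat, TicketID}: {City, Seat} determines {City, Seat, TicketID} here but is not a superkey — split on City, Seat → TicketID, giving {City, Seat, TicketID} and {City, Price, ScreeningID, Seat}.
{City, Seat, TicketID} is in BCNF.
{City, Price, ScreeningID, Seat}: {Price} determines {City, Price} here but is not a superkey — split on Price → City, giving {City, Price} and {Price, ScreeningID, Seat}.
{City, Price} is in BCNF.
{Price, ScreeningID, Seat}: {ScreeningID} determines {Price, ScreeningID} here but is not a superkey — split on ScreeningID → Price, giving {Price, ScreeningID} and {ScreeningID, Seat}.
{Price, ScreeningID} is in BCNF.
{ScreeningID, Seat} is in BCNF.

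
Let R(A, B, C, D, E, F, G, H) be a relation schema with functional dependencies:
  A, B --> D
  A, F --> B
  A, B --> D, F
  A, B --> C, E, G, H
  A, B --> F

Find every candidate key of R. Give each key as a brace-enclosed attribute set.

{A, B}, {A, F}

No FD produces {A}, so it must be in every candidate key.
{A, B}⁺ = {A, B, C, D, E, F, G, H} — all of the relation — so {A, B} is a candidate key.
{A, F}⁺ = {A, B, C, D, E, F, G, H} — all of the relation — so {A, F} is a candidate key.
No proper subset of any of these is a key, and no other minimal superkey exists.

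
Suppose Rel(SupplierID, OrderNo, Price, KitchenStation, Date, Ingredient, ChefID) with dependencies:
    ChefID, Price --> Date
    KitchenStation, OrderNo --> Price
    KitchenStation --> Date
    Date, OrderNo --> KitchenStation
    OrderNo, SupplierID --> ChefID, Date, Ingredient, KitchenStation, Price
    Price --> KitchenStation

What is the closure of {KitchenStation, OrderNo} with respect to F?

Start with {KitchenStation, OrderNo}.
KitchenStation, OrderNo --> Price applies; add {Price} → now {KitchenStation, OrderNo, Price}.
KitchenStation --> Date applies; add {Date} → now {Date, KitchenStation, OrderNo, Price}.
No further FD applies.

{Date, KitchenStation, OrderNo, Price}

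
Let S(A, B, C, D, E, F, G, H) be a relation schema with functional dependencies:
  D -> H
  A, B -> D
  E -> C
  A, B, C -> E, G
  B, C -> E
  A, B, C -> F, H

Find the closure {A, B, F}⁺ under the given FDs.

Start with {A, B, F}.
A, B -> D applies; add {D} → now {A, B, D, F}.
D -> H applies; add {H} → now {A, B, D, F, H}.
No further FD applies.

{A, B, D, F, H}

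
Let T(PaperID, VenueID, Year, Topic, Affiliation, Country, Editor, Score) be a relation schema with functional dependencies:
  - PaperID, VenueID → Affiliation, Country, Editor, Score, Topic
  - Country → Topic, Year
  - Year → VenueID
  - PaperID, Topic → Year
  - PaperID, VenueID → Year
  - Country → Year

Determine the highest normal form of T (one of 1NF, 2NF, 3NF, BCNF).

3NF

Candidate keys: {Country, PaperID}, {PaperID, Topic}, {PaperID, VenueID}, {PaperID, Year}. Prime attributes: {Country, PaperID, Topic, VenueID, Year}.
For Country → Topic, Year we have {Country}⁺ = {Country, Topic, VenueID, Year}; {Country} is not a superkey, so BCNF fails.
Its right-hand attributes {Topic, Year} are all prime, as are those of every other non-superkey FD — the relation is in 3NF.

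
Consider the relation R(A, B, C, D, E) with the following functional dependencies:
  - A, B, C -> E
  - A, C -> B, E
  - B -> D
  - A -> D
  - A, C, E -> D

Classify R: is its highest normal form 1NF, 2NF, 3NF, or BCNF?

Candidate key: {A, C}. Prime attributes: {A, C}.
B -> D breaks BCNF: {B}⁺ = {B, D}, so {B} is not a superkey.
Because {D} is non-prime and the left side of B -> D is not a superkey, the relation is not in 3NF.
Since {A} ⊂ {A, C} and {A}⁺ ⊇ {D} with {D} non-prime, there is a partial dependency; 2NF fails.

1NF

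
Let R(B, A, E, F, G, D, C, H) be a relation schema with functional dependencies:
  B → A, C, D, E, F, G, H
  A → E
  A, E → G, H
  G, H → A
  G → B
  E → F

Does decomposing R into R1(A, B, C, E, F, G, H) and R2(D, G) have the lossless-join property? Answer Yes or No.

Yes

The shared attributes are {G} and {G}⁺ = {A, B, C, D, E, F, G, H}.
Since R1 ⊆ {A, B, C, D, E, F, G, H}, the intersection is a superkey of R1; the decomposition is lossless.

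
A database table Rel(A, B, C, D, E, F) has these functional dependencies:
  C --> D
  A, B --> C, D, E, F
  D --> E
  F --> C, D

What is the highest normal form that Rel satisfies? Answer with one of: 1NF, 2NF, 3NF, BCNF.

Candidate key: {A, B}. Prime attributes: {A, B}.
C --> D: {C}⁺ = {C, D, E}, which is not all of the attributes, so the left side is not a superkey — BCNF is violated.
C --> D has non-prime {D} on the right and a non-superkey on the left, so 3NF fails.
No proper subset of a key has a non-prime attribute in its closure, so there is no partial dependency; 2NF holds.

2NF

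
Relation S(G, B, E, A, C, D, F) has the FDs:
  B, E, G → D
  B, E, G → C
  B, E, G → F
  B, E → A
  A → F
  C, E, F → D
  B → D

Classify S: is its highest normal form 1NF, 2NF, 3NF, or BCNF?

1NF

Candidate key: {B, E, G}. Prime attributes: {B, E, G}.
For B, E → A we have {B, E}⁺ = {A, B, D, E, F}; {B, E} is not a superkey, so BCNF fails.
B, E → A determines the non-prime attribute {A} from a non-superkey — 3NF is violated.
The proper key subset {B} of {B, E, G} determines non-prime {D}, so the relation is not even in 2NF.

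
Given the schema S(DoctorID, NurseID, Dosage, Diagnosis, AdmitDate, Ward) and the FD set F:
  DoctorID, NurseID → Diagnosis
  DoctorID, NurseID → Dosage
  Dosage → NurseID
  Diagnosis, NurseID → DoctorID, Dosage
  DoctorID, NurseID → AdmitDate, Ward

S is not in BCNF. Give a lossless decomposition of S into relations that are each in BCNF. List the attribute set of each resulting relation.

Candidate keys of the original relation: {Diagnosis, Dosage}, {Diagnosis, NurseID}, {DoctorID, Dosage}, {DoctorID, NurseID}.
{AdmitDate, Diagnosis, DoctorID, Dosage, NurseID, Ward}: {Dosage} determines {Dosage, NurseID} here but is not a superkey — split on Dosage → NurseID, giving {Dosage, NurseID} and {AdmitDate, Diagnosis, DoctorID, Dosage, Ward}.
{Dosage, NurseID} is in BCNF.
{AdmitDate, Diagnosis, DoctorID, Dosage, Ward} is in BCNF.

{AdmitDate, Diagnosis, DoctorID, Dosage, Ward}; {Dosage, NurseID}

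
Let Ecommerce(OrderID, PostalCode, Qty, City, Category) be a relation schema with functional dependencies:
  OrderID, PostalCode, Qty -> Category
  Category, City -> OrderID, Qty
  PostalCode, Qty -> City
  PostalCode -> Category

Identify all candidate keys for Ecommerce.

No FD produces {PostalCode}, so it must be in every candidate key.
{City, PostalCode}⁺ = {Category, City, OrderID, PostalCode, Qty}, which is every attribute, so {City, PostalCode} is a candidate key.
{PostalCode, Qty}⁺ = {Category, City, OrderID, PostalCode, Qty}, which is every attribute, so {PostalCode, Qty} is a candidate key.
Any other superkey properly contains one of these, so there are no further candidate keys.

{City, PostalCode}, {PostalCode, Qty}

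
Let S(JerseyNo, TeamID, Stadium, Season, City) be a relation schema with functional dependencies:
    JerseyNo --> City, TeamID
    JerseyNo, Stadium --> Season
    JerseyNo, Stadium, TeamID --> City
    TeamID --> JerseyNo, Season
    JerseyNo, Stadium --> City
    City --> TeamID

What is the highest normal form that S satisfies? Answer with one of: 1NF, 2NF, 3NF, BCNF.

Candidate keys: {City, Stadium}, {JerseyNo, Stadium}, {Stadium, TeamID}. Prime attributes: {City, JerseyNo, Stadium, TeamID}.
JerseyNo --> City, TeamID: {JerseyNo}⁺ = {City, JerseyNo, Season, TeamID}, which is not all of the attributes, so the left side is not a superkey — BCNF is violated.
TeamID --> JerseyNo, Season determines the non-prime attribute {Season} from a non-superkey — 3NF is violated.
Since {City} ⊂ {City, Stadium} and {City}⁺ ⊇ {Season} with {Season} non-prime, there is a partial dependency; 2NF fails.

1NF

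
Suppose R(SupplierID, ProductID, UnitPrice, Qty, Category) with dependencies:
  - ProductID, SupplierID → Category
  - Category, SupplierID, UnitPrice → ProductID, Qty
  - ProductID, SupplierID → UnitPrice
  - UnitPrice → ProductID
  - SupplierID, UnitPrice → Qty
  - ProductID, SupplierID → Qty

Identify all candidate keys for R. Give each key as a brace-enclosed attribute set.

{ProductID, SupplierID}, {SupplierID, UnitPrice}

{SupplierID} never appears on the right of any FD, so every key must include it.
{ProductID, SupplierID}⁺ = {Category, ProductID, Qty, SupplierID, UnitPrice}, which is every attribute, so {ProductID, SupplierID} is a candidate key.
{SupplierID, UnitPrice}⁺ = {Category, ProductID, Qty, SupplierID, UnitPrice}, which is every attribute, so {SupplierID, UnitPrice} is a candidate key.
Any other superkey properly contains one of these, so there are no further candidate keys.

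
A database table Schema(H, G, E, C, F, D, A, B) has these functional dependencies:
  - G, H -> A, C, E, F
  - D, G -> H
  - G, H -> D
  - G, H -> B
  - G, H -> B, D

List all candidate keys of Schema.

{D, G}, {G, H}

No FD produces {G}, so it must be in every candidate key.
{D, G}⁺ = {A, B, C, D, E, F, G, H} — all of the relation — so {D, G} is a candidate key.
{G, H}⁺ = {A, B, C, D, E, F, G, H} — all of the relation — so {G, H} is a candidate key.
No proper subset of any of these is a key, and no other minimal superkey exists.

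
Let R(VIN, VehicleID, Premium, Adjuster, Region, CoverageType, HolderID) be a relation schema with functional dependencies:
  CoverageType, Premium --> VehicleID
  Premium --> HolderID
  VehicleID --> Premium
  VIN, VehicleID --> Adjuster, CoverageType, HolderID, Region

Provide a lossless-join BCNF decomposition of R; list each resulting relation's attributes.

Candidate keys of the original relation: {CoverageType, Premium, VIN}, {VIN, VehicleID}.
Within {Adjuster, CoverageType, HolderID, Premium, Region, VIN, VehicleID}: {CoverageType, Premium}⁺ ∩ {Adjuster, CoverageType, HolderID, Premium, Region, VIN, VehicleID} = {CoverageType, HolderID, Premium, VehicleID}, not the whole set, so CoverageType, Premium --> HolderID, VehicleID violates BCNF; decompose into {CoverageType, HolderID, Premium, VehicleID} and {Adjuster, CoverageType, Premium, Region, VIN}.
Within {CoverageType, HolderID, Premium, VehicleID}: {Premium}⁺ ∩ {CoverageType, HolderID, Premium, VehicleID} = {HolderID, Premium}, not the whole set, so Premium --> HolderID violates BCNF; decompose into {HolderID, Premium} and {CoverageType, Premium, VehicleID}.
{HolderID, Premium}: every determinant is a superkey — BCNF.
Within {CoverageType, Premium, VehicleID}: {VehicleID}⁺ ∩ {CoverageType, Premium, VehicleID} = {Premium, VehicleID}, not the whole set, so VehicleID --> Premium violates BCNF; decompose into {Premium, VehicleID} and {CoverageType, VehicleID}.
{Premium, VehicleID}: every determinant is a superkey — BCNF.
{CoverageType, VehicleID}: every determinant is a superkey — BCNF.
{Adjuster, CoverageType, Premium, Region, VIN}: every determinant is a superkey — BCNF.

{Adjuster, CoverageType, Premium, Region, VIN}; {CoverageType, VehicleID}; {HolderID, Premium}; {Premium, VehicleID}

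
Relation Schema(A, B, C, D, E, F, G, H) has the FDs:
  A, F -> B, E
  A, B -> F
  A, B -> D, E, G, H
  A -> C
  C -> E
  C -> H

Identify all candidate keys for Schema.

Attributes never on any right-hand side: {A} — every candidate key must contain it.
{A, B}⁺ = {A, B, C, D, E, F, G, H}, which is every attribute, so {A, B} is a candidate key.
{A, F}⁺ = {A, B, C, D, E, F, G, H}, which is every attribute, so {A, F} is a candidate key.
These are minimal and exhaustive — every other superkey contains one of them.

{A, B}, {A, F}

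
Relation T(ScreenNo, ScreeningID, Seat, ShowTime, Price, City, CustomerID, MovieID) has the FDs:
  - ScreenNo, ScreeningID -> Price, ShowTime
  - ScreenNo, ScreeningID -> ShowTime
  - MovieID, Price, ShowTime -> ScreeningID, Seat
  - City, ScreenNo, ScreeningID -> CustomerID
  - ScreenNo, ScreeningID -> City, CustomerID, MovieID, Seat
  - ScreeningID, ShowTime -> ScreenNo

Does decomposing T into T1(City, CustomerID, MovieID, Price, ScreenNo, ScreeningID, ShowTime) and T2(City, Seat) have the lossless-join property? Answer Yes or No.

Common attributes: {City}; their closure is {City}.
Neither T1 nor T2 is contained in that closure, so the decomposition is lossy.

No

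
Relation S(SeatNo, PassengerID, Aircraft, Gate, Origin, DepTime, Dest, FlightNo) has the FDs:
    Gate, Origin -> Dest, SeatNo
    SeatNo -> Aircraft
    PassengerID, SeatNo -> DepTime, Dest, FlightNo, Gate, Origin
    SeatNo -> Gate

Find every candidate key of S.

{Gate, Origin, PassengerID}, {PassengerID, SeatNo}

Attributes never on any right-hand side: {PassengerID} — every candidate key must contain it.
Closure of {PassengerID, SeatNo} is {Aircraft, DepTime, Dest, FlightNo, Gate, Origin, PassengerID, SeatNo}, the whole schema; {PassengerID, SeatNo} is a candidate key.
Closure of {Gate, Origin, PassengerID} is {Aircraft, DepTime, Dest, FlightNo, Gate, Origin, PassengerID, SeatNo}, the whole schema; {Gate, Origin, PassengerID} is a candidate key.
Any other superkey properly contains one of these, so there are no further candidate keys.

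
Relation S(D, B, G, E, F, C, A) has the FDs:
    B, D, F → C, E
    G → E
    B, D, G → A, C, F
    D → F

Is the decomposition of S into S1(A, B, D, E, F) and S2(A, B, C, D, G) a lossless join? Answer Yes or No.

S1 ∩ S2 = {A, B, D}; its closure under F is {A, B, C, D, E, F}.
This includes all of S1, so the common attributes are a superkey of S1 — the join is lossless.

Yes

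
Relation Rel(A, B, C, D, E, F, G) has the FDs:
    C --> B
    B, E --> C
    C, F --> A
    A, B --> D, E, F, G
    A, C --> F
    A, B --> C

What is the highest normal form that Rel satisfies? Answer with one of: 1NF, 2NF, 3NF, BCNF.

3NF

Candidate keys: {A, B}, {A, C}, {B, E, F}, {C, F}. Prime attributes: {A, B, C, E, F}.
C --> B: {C}⁺ = {B, C}, which is not all of the attributes, so the left side is not a superkey — BCNF is violated.
Its right-hand attributes {B} are all prime, as are those of every other non-superkey FD — the relation is in 3NF.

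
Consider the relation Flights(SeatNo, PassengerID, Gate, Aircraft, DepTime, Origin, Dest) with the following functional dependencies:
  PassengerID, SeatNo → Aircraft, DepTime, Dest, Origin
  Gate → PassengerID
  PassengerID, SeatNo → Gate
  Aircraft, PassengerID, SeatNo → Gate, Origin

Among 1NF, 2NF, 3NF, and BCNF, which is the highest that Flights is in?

Candidate keys: {Gate, SeatNo}, {PassengerID, SeatNo}. Prime attributes: {Gate, PassengerID, SeatNo}.
Gate → PassengerID breaks BCNF: {Gate}⁺ = {Gate, PassengerID}, so {Gate} is not a superkey.
Since {PassengerID} ⊆ prime attributes and every other non-superkey FD also has a prime right side, the schema is in 3NF.

3NF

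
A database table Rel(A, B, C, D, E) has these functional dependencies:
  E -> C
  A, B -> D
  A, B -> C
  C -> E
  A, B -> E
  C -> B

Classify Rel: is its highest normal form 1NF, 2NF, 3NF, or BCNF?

3NF

Candidate keys: {A, B}, {A, C}, {A, E}. Prime attributes: {A, B, C, E}.
For E -> C we have {E}⁺ = {B, C, E}; {E} is not a superkey, so BCNF fails.
But every attribute on its right side ({C}) is prime, and the same holds for every other non-superkey FD, so 3NF still holds.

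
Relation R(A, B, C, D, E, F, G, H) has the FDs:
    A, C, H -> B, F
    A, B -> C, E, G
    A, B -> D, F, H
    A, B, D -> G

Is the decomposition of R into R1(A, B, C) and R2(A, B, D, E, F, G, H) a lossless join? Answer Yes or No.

Common attributes: {A, B}; their closure is {A, B, C, D, E, F, G, H}.
R1 is contained in that closure, so R1 ∩ R2 -> R1 holds and the join is lossless.

Yes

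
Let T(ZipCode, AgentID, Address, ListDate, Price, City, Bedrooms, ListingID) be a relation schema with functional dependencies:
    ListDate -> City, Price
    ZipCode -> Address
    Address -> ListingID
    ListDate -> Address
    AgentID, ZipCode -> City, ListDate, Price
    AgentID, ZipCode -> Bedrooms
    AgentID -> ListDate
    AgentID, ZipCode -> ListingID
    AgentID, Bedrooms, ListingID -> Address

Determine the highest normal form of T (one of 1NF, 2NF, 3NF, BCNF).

1NF

Candidate key: {AgentID, ZipCode}. Prime attributes: {AgentID, ZipCode}.
ListDate -> City, Price breaks BCNF: {ListDate}⁺ = {Address, City, ListDate, ListingID, Price}, so {ListDate} is not a superkey.
ListDate -> City, Price has non-prime {City, Price} on the right and a non-superkey on the left, so 3NF fails.
The proper key subset {AgentID} of {AgentID, ZipCode} determines non-prime {Address, City, ListDate, ListingID, Price}, so the relation is not even in 2NF.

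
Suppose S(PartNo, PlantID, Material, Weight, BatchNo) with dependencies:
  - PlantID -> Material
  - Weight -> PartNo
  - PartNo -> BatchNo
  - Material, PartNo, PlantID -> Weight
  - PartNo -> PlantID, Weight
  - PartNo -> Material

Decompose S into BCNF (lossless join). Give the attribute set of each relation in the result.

{BatchNo, PartNo, PlantID, Weight}; {Material, PlantID}

Candidate keys of the original relation: {PartNo}, {Weight}.
Within {BatchNo, Material, PartNo, PlantID, Weight}: {PlantID}⁺ ∩ {BatchNo, Material, PartNo, PlantID, Weight} = {Material, PlantID}, not the whole set, so PlantID -> Material violates BCNF; decompose into {Material, PlantID} and {BatchNo, PartNo, PlantID, Weight}.
{Material, PlantID}: every determinant is a superkey — BCNF.
{BatchNo, PartNo, PlantID, Weight}: every determinant is a superkey — BCNF.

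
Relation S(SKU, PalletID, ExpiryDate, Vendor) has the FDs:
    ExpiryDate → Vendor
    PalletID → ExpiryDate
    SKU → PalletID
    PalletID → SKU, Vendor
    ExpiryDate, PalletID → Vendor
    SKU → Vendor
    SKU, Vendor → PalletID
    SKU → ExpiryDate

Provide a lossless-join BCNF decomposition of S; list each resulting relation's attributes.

{ExpiryDate, PalletID, SKU}; {ExpiryDate, Vendor}

Candidate keys of the original relation: {PalletID}, {SKU}.
{ExpiryDate, PalletID, SKU, Vendor}: {ExpiryDate} determines {ExpiryDate, Vendor} here but is not a superkey — split on ExpiryDate → Vendor, giving {ExpiryDate, Vendor} and {ExpiryDate, PalletID, SKU}.
{ExpiryDate, Vendor} is in BCNF.
{ExpiryDate, PalletID, SKU} is in BCNF.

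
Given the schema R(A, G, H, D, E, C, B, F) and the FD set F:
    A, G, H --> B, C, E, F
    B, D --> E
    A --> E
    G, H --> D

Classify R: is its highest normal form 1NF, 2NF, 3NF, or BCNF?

Candidate key: {A, G, H}. Prime attributes: {A, G, H}.
B, D --> E breaks BCNF: {B, D}⁺ = {B, D, E}, so {B, D} is not a superkey.
Because {E} is non-prime and the left side of B, D --> E is not a superkey, the relation is not in 3NF.
Since {A} ⊂ {A, G, H} and {A}⁺ ⊇ {E} with {E} non-prime, there is a partial dependency; 2NF fails.

1NF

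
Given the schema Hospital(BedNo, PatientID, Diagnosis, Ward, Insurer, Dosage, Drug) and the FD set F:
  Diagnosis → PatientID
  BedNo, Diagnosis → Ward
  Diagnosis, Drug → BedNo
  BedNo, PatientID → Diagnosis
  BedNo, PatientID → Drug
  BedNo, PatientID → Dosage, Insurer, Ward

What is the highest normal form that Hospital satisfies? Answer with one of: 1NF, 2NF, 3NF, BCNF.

Candidate keys: {BedNo, Diagnosis}, {BedNo, PatientID}, {Diagnosis, Drug}. Prime attributes: {BedNo, Diagnosis, Drug, PatientID}.
For Diagnosis → PatientID we have {Diagnosis}⁺ = {Diagnosis, PatientID}; {Diagnosis} is not a superkey, so BCNF fails.
Since {PatientID} ⊆ prime attributes and every other non-superkey FD also has a prime right side, the schema is in 3NF.

3NF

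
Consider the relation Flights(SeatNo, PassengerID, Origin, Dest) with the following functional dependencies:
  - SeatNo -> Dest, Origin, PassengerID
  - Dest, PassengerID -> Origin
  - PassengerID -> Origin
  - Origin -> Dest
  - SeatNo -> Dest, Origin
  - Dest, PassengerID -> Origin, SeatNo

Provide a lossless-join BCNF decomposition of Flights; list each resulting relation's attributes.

{Dest, Origin}; {Origin, PassengerID, SeatNo}

Candidate keys of the original relation: {PassengerID}, {SeatNo}.
Within {Dest, Origin, PassengerID, SeatNo}: {Origin}⁺ ∩ {Dest, Origin, PassengerID, SeatNo} = {Dest, Origin}, not the whole set, so Origin -> Dest violates BCNF; decompose into {Dest, Origin} and {Origin, PassengerID, SeatNo}.
{Dest, Origin} is in BCNF.
{Origin, PassengerID, SeatNo} is in BCNF.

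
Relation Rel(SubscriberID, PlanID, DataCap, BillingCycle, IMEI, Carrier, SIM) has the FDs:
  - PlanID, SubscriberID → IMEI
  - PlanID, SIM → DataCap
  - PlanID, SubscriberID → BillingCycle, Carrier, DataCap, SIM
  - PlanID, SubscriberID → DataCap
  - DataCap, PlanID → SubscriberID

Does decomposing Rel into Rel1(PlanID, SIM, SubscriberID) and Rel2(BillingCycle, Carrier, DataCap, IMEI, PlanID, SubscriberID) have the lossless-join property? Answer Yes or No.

Yes

Common attributes: {PlanID, SubscriberID}; their closure is {BillingCycle, Carrier, DataCap, IMEI, PlanID, SIM, SubscriberID}.
Since Rel1 ⊆ {BillingCycle, Carrier, DataCap, IMEI, PlanID, SIM, SubscriberID}, the intersection is a superkey of Rel1; the decomposition is lossless.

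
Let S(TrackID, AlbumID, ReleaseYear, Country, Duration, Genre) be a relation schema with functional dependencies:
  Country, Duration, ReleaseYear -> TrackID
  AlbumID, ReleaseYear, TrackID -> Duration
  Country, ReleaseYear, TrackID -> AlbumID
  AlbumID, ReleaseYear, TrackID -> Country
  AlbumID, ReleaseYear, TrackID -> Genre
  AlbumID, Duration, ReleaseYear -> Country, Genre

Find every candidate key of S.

{AlbumID, Duration, ReleaseYear}, {AlbumID, ReleaseYear, TrackID}, {Country, Duration, ReleaseYear}, {Country, ReleaseYear, TrackID}

{ReleaseYear} never appears on the right of any FD, so every key must include it.
{AlbumID, Duration, ReleaseYear} is a candidate key since {AlbumID, Duration, ReleaseYear}⁺ = {AlbumID, Country, Duration, Genre, ReleaseYear, TrackID} covers every attribute.
{AlbumID, ReleaseYear, TrackID} is a candidate key since {AlbumID, ReleaseYear, TrackID}⁺ = {AlbumID, Country, Duration, Genre, ReleaseYear, TrackID} covers every attribute.
{Country, Duration, ReleaseYear} is a candidate key since {Country, Duration, ReleaseYear}⁺ = {AlbumID, Country, Duration, Genre, ReleaseYear, TrackID} covers every attribute.
{Country, ReleaseYear, TrackID} is a candidate key since {Country, ReleaseYear, TrackID}⁺ = {AlbumID, Country, Duration, Genre, ReleaseYear, TrackID} covers every attribute.
Any other superkey properly contains one of these, so there are no further candidate keys.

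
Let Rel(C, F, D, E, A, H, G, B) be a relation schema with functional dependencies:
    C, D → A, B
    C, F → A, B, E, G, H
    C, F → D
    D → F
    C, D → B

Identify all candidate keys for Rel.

{C} never appears on the right of any FD, so every key must include it.
{C, D} is a candidate key since {C, D}⁺ = {A, B, C, D, E, F, G, H} covers every attribute.
{C, F} is a candidate key since {C, F}⁺ = {A, B, C, D, E, F, G, H} covers every attribute.
These are minimal and exhaustive — every other superkey contains one of them.

{C, D}, {C, F}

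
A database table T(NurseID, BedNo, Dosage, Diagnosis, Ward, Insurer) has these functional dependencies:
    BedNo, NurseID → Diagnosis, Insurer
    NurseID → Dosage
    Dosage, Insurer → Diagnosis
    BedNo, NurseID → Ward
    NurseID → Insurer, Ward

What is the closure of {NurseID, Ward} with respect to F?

{Diagnosis, Dosage, Insurer, NurseID, Ward}

Start with {NurseID, Ward}.
NurseID → Dosage applies; add {Dosage} → now {Dosage, NurseID, Ward}.
NurseID → Insurer, Ward applies; add {Insurer} → now {Dosage, Insurer, NurseID, Ward}.
Dosage, Insurer → Diagnosis applies; add {Diagnosis} → now {Diagnosis, Dosage, Insurer, NurseID, Ward}.
No further FD applies.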